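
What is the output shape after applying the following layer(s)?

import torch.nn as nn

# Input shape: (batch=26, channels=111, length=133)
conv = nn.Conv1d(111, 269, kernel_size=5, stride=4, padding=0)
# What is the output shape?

Input shape: (26, 111, 133)
Output shape: (26, 269, 33)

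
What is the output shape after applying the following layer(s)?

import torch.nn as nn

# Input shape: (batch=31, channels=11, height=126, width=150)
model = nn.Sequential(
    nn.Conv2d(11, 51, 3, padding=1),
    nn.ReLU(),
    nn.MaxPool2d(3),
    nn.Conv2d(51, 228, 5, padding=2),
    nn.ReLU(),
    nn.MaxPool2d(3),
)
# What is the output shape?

Input shape: (31, 11, 126, 150)
  -> after first Conv2d: (31, 51, 126, 150)
  -> after first MaxPool2d: (31, 51, 42, 50)
  -> after second Conv2d: (31, 228, 42, 50)
Output shape: (31, 228, 14, 16)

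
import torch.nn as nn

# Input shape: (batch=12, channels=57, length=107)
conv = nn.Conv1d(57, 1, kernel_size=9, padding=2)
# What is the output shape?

Input shape: (12, 57, 107)
Output shape: (12, 1, 103)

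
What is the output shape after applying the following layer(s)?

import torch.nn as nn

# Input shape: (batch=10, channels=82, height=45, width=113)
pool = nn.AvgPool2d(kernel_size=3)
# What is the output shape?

Input shape: (10, 82, 45, 113)
Output shape: (10, 82, 15, 37)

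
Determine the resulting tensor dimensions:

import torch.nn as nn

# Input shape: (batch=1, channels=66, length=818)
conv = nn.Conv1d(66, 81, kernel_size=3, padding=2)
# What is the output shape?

Input shape: (1, 66, 818)
Output shape: (1, 81, 820)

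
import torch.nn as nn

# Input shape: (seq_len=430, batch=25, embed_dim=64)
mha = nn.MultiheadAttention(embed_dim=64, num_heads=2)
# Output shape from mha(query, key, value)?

Input shape: (430, 25, 64)
Output shape: (430, 25, 64)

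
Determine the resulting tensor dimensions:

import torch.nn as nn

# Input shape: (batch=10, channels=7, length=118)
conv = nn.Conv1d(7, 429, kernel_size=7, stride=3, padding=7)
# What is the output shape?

Input shape: (10, 7, 118)
Output shape: (10, 429, 42)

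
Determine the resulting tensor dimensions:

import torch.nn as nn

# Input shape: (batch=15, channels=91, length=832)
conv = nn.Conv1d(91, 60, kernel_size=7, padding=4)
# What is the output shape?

Input shape: (15, 91, 832)
Output shape: (15, 60, 834)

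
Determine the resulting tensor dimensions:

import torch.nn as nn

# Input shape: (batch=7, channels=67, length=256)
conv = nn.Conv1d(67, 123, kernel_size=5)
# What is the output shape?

Input shape: (7, 67, 256)
Output shape: (7, 123, 252)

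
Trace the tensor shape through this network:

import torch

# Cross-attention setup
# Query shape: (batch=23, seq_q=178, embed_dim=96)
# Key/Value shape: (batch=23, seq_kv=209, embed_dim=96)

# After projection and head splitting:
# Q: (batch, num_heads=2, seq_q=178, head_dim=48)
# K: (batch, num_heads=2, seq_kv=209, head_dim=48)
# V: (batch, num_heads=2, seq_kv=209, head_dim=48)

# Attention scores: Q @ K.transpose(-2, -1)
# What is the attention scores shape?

Input shape: (23, 178, 96)
Output shape: (23, 2, 178, 209)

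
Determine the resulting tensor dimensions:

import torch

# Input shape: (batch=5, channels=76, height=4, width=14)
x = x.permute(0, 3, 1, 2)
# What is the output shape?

Input shape: (5, 76, 4, 14)
Output shape: (5, 14, 76, 4)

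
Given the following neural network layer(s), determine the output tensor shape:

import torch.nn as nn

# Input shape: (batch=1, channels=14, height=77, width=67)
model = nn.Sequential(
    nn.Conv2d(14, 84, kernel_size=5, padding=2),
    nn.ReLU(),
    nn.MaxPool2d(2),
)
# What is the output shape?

Input shape: (1, 14, 77, 67)
  -> after Conv2d: (1, 84, 77, 67)
  -> after ReLU: (1, 84, 77, 67)
Output shape: (1, 84, 38, 33)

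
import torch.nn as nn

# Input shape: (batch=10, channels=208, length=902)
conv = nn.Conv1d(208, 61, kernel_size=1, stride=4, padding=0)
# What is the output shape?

Input shape: (10, 208, 902)
Output shape: (10, 61, 226)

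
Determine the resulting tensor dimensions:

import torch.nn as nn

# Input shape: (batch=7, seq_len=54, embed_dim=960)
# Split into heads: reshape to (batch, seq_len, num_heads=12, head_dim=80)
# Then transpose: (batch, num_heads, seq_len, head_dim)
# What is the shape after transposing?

Input shape: (7, 54, 960)
  -> after reshape: (7, 54, 12, 80)
Output shape: (7, 12, 54, 80)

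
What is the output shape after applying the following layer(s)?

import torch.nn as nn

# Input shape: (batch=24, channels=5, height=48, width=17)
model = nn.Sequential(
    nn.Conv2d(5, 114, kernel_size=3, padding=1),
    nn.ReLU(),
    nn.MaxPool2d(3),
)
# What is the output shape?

Input shape: (24, 5, 48, 17)
  -> after Conv2d: (24, 114, 48, 17)
  -> after ReLU: (24, 114, 48, 17)
Output shape: (24, 114, 16, 5)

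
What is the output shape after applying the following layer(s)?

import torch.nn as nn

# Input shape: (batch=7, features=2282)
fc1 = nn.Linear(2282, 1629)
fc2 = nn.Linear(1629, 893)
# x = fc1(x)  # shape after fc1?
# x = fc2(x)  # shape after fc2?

Input shape: (7, 2282)
  -> after fc1: (7, 1629)
Output shape: (7, 893)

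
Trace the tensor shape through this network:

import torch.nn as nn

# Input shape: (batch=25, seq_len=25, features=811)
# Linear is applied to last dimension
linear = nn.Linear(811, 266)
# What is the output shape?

Input shape: (25, 25, 811)
Output shape: (25, 25, 266)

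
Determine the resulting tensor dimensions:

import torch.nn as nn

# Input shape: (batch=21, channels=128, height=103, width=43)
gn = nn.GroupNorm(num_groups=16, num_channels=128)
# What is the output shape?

Input shape: (21, 128, 103, 43)
Output shape: (21, 128, 103, 43)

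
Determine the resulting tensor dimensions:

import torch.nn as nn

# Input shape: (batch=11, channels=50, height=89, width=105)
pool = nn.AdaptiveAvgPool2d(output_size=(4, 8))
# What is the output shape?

Input shape: (11, 50, 89, 105)
Output shape: (11, 50, 4, 8)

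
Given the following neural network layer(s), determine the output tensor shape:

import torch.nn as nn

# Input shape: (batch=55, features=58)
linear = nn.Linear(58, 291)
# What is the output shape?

Input shape: (55, 58)
Output shape: (55, 291)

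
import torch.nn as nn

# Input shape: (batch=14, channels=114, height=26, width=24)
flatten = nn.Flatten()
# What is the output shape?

Input shape: (14, 114, 26, 24)
Output shape: (14, 71136)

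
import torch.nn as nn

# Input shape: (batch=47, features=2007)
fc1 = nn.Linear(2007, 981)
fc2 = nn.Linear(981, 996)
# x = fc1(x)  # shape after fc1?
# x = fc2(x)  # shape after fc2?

Input shape: (47, 2007)
  -> after fc1: (47, 981)
Output shape: (47, 996)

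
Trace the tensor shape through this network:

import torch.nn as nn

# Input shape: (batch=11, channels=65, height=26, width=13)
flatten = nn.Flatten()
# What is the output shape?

Input shape: (11, 65, 26, 13)
Output shape: (11, 21970)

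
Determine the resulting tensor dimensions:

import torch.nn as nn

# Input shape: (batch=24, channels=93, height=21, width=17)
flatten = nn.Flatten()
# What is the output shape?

Input shape: (24, 93, 21, 17)
Output shape: (24, 33201)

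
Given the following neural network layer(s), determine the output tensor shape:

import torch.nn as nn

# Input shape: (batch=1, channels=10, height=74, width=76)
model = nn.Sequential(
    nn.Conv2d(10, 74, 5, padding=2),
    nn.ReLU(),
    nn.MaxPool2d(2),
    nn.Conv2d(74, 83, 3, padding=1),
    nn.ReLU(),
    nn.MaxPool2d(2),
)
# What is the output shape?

Input shape: (1, 10, 74, 76)
  -> after first Conv2d: (1, 74, 74, 76)
  -> after first MaxPool2d: (1, 74, 37, 38)
  -> after second Conv2d: (1, 83, 37, 38)
Output shape: (1, 83, 18, 19)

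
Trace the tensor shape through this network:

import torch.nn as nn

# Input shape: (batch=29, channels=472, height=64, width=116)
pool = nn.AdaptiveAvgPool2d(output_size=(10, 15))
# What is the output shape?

Input shape: (29, 472, 64, 116)
Output shape: (29, 472, 10, 15)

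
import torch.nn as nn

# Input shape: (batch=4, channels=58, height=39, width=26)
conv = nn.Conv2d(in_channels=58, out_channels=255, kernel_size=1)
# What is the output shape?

Input shape: (4, 58, 39, 26)
Output shape: (4, 255, 39, 26)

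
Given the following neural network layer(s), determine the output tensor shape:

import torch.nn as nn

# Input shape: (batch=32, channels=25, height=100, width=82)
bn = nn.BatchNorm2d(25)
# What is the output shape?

Input shape: (32, 25, 100, 82)
Output shape: (32, 25, 100, 82)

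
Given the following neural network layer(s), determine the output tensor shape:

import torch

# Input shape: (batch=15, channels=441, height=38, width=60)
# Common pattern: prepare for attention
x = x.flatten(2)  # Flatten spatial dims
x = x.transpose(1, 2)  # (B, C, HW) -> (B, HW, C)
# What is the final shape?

Input shape: (15, 441, 38, 60)
  -> after flatten(2): (15, 441, 2280)
Output shape: (15, 2280, 441)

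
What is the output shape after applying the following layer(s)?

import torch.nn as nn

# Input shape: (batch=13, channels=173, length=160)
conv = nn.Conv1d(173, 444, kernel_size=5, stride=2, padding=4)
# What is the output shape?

Input shape: (13, 173, 160)
Output shape: (13, 444, 82)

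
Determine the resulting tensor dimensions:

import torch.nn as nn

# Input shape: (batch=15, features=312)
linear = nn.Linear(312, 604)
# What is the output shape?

Input shape: (15, 312)
Output shape: (15, 604)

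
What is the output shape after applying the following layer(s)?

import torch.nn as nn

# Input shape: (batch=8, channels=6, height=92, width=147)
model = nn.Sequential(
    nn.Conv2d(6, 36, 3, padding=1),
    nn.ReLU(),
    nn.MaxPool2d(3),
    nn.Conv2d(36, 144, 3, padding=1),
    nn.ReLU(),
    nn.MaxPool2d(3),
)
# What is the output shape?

Input shape: (8, 6, 92, 147)
  -> after first Conv2d: (8, 36, 92, 147)
  -> after first MaxPool2d: (8, 36, 30, 49)
  -> after second Conv2d: (8, 144, 30, 49)
Output shape: (8, 144, 10, 16)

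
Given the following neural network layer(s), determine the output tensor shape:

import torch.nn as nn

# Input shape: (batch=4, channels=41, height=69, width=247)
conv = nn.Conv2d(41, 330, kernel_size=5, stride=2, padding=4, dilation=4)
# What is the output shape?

Input shape: (4, 41, 69, 247)
Output shape: (4, 330, 31, 120)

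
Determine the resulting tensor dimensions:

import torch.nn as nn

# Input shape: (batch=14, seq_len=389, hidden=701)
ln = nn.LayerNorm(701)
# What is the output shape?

Input shape: (14, 389, 701)
Output shape: (14, 389, 701)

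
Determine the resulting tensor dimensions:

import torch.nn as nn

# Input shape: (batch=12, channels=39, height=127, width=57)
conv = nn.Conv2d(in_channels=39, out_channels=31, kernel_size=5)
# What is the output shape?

Input shape: (12, 39, 127, 57)
Output shape: (12, 31, 123, 53)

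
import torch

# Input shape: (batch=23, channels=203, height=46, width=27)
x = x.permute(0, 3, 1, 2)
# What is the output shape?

Input shape: (23, 203, 46, 27)
Output shape: (23, 27, 203, 46)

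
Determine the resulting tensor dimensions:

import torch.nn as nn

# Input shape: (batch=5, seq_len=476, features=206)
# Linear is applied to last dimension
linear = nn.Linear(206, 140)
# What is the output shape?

Input shape: (5, 476, 206)
Output shape: (5, 476, 140)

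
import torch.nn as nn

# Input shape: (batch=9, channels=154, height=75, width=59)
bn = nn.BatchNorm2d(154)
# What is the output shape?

Input shape: (9, 154, 75, 59)
Output shape: (9, 154, 75, 59)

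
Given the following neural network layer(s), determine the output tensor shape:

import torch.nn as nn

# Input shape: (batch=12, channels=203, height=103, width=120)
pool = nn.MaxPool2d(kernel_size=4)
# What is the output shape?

Input shape: (12, 203, 103, 120)
Output shape: (12, 203, 25, 30)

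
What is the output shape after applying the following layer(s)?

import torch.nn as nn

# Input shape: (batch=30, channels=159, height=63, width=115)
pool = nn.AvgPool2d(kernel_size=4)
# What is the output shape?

Input shape: (30, 159, 63, 115)
Output shape: (30, 159, 15, 28)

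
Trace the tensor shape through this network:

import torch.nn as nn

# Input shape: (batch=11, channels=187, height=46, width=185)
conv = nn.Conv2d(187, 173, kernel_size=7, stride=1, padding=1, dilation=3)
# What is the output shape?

Input shape: (11, 187, 46, 185)
Output shape: (11, 173, 30, 169)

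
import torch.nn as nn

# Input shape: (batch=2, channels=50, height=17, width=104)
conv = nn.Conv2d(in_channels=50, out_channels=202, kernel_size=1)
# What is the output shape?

Input shape: (2, 50, 17, 104)
Output shape: (2, 202, 17, 104)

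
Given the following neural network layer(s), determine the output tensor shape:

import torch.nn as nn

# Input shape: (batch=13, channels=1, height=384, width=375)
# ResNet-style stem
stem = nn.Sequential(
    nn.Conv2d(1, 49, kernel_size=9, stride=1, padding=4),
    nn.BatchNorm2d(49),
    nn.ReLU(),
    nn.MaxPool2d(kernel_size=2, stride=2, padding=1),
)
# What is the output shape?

Input shape: (13, 1, 384, 375)
  -> after Conv2d 9x9 stride=1: (13, 49, 384, 375)
Output shape: (13, 49, 193, 188)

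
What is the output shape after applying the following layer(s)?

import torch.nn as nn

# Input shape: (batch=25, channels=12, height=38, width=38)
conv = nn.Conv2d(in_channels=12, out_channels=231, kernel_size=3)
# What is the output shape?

Input shape: (25, 12, 38, 38)
Output shape: (25, 231, 36, 36)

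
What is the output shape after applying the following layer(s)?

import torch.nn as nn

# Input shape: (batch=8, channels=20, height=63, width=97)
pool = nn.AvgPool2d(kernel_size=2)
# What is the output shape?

Input shape: (8, 20, 63, 97)
Output shape: (8, 20, 31, 48)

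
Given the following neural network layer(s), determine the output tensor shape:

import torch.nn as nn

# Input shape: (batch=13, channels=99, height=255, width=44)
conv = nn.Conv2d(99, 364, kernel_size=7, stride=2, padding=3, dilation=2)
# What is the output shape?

Input shape: (13, 99, 255, 44)
Output shape: (13, 364, 125, 19)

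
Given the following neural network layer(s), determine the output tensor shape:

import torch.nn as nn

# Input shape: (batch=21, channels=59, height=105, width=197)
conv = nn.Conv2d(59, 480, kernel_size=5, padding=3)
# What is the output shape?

Input shape: (21, 59, 105, 197)
Output shape: (21, 480, 107, 199)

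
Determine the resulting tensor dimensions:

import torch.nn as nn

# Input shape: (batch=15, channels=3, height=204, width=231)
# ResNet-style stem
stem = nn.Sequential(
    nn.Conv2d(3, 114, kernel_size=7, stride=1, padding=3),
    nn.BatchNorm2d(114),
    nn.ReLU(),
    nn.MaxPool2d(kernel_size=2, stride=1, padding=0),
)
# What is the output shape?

Input shape: (15, 3, 204, 231)
  -> after Conv2d 7x7 stride=1: (15, 114, 204, 231)
Output shape: (15, 114, 203, 230)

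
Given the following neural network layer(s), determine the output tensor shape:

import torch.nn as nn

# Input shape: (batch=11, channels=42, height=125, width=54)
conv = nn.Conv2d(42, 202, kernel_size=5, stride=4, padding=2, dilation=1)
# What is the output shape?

Input shape: (11, 42, 125, 54)
Output shape: (11, 202, 32, 14)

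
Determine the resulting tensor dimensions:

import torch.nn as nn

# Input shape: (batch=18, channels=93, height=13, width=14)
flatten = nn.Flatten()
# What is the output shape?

Input shape: (18, 93, 13, 14)
Output shape: (18, 16926)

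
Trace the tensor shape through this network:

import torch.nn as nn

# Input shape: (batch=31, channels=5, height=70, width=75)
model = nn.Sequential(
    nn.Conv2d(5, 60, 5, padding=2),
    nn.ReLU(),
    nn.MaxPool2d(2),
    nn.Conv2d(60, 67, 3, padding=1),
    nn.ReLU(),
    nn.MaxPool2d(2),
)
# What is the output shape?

Input shape: (31, 5, 70, 75)
  -> after first Conv2d: (31, 60, 70, 75)
  -> after first MaxPool2d: (31, 60, 35, 37)
  -> after second Conv2d: (31, 67, 35, 37)
Output shape: (31, 67, 17, 18)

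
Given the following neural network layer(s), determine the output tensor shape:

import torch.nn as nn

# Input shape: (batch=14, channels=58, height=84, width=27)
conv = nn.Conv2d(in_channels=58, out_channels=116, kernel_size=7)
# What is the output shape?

Input shape: (14, 58, 84, 27)
Output shape: (14, 116, 78, 21)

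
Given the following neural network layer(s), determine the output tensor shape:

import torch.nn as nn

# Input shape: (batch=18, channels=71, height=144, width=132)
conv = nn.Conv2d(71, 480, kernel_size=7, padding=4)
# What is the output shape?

Input shape: (18, 71, 144, 132)
Output shape: (18, 480, 146, 134)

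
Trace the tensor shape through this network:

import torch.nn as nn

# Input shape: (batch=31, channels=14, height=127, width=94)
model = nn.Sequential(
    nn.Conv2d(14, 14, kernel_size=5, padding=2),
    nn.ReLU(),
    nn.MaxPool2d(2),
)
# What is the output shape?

Input shape: (31, 14, 127, 94)
  -> after Conv2d: (31, 14, 127, 94)
  -> after ReLU: (31, 14, 127, 94)
Output shape: (31, 14, 63, 47)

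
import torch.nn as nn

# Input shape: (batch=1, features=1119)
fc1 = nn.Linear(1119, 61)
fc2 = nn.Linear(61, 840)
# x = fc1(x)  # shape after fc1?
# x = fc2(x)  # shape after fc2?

Input shape: (1, 1119)
  -> after fc1: (1, 61)
Output shape: (1, 840)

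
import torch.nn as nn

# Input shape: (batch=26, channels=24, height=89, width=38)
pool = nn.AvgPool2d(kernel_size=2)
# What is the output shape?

Input shape: (26, 24, 89, 38)
Output shape: (26, 24, 44, 19)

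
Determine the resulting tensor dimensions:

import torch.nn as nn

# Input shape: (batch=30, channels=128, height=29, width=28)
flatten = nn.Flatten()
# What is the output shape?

Input shape: (30, 128, 29, 28)
Output shape: (30, 103936)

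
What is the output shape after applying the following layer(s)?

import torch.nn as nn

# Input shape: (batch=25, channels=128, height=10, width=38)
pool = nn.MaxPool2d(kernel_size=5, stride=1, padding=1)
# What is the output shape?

Input shape: (25, 128, 10, 38)
Output shape: (25, 128, 8, 36)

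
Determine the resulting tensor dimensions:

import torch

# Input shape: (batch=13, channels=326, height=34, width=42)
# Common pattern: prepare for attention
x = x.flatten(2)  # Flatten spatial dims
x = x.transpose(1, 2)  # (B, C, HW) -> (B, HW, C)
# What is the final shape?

Input shape: (13, 326, 34, 42)
  -> after flatten(2): (13, 326, 1428)
Output shape: (13, 1428, 326)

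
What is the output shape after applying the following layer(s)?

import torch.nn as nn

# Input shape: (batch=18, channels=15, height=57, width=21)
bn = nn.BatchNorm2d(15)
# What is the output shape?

Input shape: (18, 15, 57, 21)
Output shape: (18, 15, 57, 21)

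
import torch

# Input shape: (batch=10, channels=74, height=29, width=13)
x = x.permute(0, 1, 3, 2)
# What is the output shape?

Input shape: (10, 74, 29, 13)
Output shape: (10, 74, 13, 29)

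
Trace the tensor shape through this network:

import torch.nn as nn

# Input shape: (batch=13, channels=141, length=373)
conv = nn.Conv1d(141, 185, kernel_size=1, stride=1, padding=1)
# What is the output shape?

Input shape: (13, 141, 373)
Output shape: (13, 185, 375)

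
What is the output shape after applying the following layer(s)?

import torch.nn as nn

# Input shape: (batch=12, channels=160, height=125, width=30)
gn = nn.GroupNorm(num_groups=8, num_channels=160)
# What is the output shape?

Input shape: (12, 160, 125, 30)
Output shape: (12, 160, 125, 30)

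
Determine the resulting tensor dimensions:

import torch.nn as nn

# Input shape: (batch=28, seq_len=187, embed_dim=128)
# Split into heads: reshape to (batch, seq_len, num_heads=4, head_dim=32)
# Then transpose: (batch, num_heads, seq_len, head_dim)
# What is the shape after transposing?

Input shape: (28, 187, 128)
  -> after reshape: (28, 187, 4, 32)
Output shape: (28, 4, 187, 32)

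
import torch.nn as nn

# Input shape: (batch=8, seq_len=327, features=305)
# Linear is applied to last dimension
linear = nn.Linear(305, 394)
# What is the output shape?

Input shape: (8, 327, 305)
Output shape: (8, 327, 394)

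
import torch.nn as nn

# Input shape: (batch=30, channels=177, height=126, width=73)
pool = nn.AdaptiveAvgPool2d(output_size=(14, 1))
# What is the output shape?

Input shape: (30, 177, 126, 73)
Output shape: (30, 177, 14, 1)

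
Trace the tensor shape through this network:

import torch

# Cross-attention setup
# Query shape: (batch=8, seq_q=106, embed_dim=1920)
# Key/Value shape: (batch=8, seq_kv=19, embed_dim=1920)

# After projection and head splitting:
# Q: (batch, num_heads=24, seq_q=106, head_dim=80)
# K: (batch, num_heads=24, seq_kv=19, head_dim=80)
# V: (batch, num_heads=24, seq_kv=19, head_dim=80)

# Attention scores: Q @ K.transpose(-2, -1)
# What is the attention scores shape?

Input shape: (8, 106, 1920)
Output shape: (8, 24, 106, 19)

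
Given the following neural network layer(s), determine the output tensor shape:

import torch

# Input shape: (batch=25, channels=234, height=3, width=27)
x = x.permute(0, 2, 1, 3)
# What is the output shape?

Input shape: (25, 234, 3, 27)
Output shape: (25, 3, 234, 27)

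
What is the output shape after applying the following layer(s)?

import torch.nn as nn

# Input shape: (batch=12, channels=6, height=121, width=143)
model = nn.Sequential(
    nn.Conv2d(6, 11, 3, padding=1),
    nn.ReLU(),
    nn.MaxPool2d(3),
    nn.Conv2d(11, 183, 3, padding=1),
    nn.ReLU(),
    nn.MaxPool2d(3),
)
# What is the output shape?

Input shape: (12, 6, 121, 143)
  -> after first Conv2d: (12, 11, 121, 143)
  -> after first MaxPool2d: (12, 11, 40, 47)
  -> after second Conv2d: (12, 183, 40, 47)
Output shape: (12, 183, 13, 15)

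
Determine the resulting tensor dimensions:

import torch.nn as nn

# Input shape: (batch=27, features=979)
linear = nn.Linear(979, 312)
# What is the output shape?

Input shape: (27, 979)
Output shape: (27, 312)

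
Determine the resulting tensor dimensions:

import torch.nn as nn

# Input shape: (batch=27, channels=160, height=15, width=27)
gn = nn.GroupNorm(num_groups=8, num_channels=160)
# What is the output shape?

Input shape: (27, 160, 15, 27)
Output shape: (27, 160, 15, 27)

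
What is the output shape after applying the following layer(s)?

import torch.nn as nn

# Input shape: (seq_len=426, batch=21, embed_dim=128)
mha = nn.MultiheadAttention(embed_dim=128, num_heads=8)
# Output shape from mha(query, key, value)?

Input shape: (426, 21, 128)
Output shape: (426, 21, 128)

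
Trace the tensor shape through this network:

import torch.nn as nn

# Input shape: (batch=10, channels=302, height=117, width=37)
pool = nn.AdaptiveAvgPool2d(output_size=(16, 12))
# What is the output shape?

Input shape: (10, 302, 117, 37)
Output shape: (10, 302, 16, 12)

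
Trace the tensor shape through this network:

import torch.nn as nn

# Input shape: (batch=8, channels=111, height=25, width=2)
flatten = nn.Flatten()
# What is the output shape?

Input shape: (8, 111, 25, 2)
Output shape: (8, 5550)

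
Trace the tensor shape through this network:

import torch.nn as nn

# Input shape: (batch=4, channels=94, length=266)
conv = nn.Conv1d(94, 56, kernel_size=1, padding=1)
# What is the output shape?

Input shape: (4, 94, 266)
Output shape: (4, 56, 268)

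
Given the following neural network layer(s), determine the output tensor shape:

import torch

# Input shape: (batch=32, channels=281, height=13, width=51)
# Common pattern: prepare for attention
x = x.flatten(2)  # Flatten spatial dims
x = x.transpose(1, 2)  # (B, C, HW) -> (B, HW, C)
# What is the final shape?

Input shape: (32, 281, 13, 51)
  -> after flatten(2): (32, 281, 663)
Output shape: (32, 663, 281)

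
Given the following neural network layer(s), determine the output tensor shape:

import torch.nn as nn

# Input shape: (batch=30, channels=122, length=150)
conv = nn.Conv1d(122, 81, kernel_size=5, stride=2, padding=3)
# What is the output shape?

Input shape: (30, 122, 150)
Output shape: (30, 81, 76)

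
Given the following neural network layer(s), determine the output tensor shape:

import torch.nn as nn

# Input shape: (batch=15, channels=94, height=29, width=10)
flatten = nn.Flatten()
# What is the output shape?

Input shape: (15, 94, 29, 10)
Output shape: (15, 27260)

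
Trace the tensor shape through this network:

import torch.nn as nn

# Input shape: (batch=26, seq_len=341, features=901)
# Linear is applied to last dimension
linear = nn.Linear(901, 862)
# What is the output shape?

Input shape: (26, 341, 901)
Output shape: (26, 341, 862)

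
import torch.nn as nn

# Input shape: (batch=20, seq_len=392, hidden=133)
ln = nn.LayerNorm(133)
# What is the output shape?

Input shape: (20, 392, 133)
Output shape: (20, 392, 133)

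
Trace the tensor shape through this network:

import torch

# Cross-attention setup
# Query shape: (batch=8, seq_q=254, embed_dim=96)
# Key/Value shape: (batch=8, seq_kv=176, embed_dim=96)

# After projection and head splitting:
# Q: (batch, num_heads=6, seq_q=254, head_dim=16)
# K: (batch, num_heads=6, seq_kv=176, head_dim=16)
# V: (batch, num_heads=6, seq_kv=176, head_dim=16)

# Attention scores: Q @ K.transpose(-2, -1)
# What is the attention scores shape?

Input shape: (8, 254, 96)
Output shape: (8, 6, 254, 176)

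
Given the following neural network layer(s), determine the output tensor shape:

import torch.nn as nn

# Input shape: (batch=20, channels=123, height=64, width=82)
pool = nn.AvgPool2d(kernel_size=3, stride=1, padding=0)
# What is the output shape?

Input shape: (20, 123, 64, 82)
Output shape: (20, 123, 62, 80)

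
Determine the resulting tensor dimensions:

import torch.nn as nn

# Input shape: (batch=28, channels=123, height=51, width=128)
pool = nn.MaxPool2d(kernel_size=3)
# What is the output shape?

Input shape: (28, 123, 51, 128)
Output shape: (28, 123, 17, 42)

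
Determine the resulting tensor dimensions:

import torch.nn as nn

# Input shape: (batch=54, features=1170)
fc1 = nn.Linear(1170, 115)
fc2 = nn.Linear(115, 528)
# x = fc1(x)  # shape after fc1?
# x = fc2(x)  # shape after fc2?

Input shape: (54, 1170)
  -> after fc1: (54, 115)
Output shape: (54, 528)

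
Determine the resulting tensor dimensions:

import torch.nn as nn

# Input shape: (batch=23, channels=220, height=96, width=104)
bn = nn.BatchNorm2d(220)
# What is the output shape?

Input shape: (23, 220, 96, 104)
Output shape: (23, 220, 96, 104)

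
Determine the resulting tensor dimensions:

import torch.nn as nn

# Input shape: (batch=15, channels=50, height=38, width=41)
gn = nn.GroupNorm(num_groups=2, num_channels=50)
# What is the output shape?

Input shape: (15, 50, 38, 41)
Output shape: (15, 50, 38, 41)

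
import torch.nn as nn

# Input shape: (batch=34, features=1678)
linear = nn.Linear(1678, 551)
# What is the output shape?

Input shape: (34, 1678)
Output shape: (34, 551)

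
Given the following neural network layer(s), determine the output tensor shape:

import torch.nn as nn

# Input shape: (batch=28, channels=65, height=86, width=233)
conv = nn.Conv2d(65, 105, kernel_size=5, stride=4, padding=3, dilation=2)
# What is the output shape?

Input shape: (28, 65, 86, 233)
Output shape: (28, 105, 21, 58)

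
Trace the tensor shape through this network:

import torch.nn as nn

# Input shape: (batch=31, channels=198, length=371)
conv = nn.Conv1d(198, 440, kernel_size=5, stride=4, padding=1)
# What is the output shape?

Input shape: (31, 198, 371)
Output shape: (31, 440, 93)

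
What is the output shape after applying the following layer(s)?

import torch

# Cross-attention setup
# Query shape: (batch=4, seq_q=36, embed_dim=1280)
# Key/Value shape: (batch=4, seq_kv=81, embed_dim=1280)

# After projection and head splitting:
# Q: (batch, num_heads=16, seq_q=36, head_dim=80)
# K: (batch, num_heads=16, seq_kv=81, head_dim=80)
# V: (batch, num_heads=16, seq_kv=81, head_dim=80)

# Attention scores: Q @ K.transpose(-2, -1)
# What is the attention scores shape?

Input shape: (4, 36, 1280)
Output shape: (4, 16, 36, 81)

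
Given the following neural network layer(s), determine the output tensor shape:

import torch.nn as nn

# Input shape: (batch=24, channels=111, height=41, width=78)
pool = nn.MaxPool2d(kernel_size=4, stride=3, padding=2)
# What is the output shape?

Input shape: (24, 111, 41, 78)
Output shape: (24, 111, 14, 27)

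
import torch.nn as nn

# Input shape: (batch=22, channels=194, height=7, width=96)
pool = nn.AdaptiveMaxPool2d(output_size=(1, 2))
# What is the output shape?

Input shape: (22, 194, 7, 96)
Output shape: (22, 194, 1, 2)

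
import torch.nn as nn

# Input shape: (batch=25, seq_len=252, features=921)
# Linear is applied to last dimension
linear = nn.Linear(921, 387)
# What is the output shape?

Input shape: (25, 252, 921)
Output shape: (25, 252, 387)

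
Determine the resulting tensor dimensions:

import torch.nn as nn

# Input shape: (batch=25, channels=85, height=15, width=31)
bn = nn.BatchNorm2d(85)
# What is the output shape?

Input shape: (25, 85, 15, 31)
Output shape: (25, 85, 15, 31)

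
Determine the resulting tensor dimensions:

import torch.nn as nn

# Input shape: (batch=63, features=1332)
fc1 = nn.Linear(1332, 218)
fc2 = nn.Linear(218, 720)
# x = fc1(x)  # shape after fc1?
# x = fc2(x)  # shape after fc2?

Input shape: (63, 1332)
  -> after fc1: (63, 218)
Output shape: (63, 720)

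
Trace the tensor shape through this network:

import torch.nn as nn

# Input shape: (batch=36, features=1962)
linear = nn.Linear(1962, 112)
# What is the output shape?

Input shape: (36, 1962)
Output shape: (36, 112)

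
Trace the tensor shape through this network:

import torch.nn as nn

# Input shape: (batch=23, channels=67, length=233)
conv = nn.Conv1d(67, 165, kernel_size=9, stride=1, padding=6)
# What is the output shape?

Input shape: (23, 67, 233)
Output shape: (23, 165, 237)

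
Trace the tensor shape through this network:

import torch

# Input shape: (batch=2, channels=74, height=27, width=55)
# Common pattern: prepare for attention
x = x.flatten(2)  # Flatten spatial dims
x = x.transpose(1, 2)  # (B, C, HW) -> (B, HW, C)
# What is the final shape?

Input shape: (2, 74, 27, 55)
  -> after flatten(2): (2, 74, 1485)
Output shape: (2, 1485, 74)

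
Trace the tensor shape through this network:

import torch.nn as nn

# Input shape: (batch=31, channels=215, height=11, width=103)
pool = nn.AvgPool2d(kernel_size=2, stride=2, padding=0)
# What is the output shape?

Input shape: (31, 215, 11, 103)
Output shape: (31, 215, 5, 51)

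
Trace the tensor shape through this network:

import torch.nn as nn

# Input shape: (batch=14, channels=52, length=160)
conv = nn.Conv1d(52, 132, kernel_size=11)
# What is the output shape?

Input shape: (14, 52, 160)
Output shape: (14, 132, 150)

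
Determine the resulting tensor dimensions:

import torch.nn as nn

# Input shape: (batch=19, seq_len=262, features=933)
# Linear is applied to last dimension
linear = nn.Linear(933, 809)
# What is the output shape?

Input shape: (19, 262, 933)
Output shape: (19, 262, 809)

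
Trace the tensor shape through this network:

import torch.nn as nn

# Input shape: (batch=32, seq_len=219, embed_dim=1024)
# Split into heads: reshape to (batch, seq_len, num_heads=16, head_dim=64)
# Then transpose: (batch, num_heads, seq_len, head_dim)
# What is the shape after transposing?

Input shape: (32, 219, 1024)
  -> after reshape: (32, 219, 16, 64)
Output shape: (32, 16, 219, 64)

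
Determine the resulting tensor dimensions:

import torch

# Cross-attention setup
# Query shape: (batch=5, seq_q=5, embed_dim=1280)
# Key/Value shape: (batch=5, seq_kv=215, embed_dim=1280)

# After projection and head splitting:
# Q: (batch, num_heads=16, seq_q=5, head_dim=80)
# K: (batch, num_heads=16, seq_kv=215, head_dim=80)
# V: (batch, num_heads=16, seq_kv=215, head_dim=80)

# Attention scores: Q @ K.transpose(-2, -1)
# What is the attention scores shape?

Input shape: (5, 5, 1280)
Output shape: (5, 16, 5, 215)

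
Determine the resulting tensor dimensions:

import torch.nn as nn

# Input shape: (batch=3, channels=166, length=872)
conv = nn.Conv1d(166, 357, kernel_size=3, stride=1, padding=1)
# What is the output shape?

Input shape: (3, 166, 872)
Output shape: (3, 357, 872)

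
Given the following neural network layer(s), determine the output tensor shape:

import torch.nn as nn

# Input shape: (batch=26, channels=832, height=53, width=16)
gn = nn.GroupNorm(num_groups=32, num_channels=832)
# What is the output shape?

Input shape: (26, 832, 53, 16)
Output shape: (26, 832, 53, 16)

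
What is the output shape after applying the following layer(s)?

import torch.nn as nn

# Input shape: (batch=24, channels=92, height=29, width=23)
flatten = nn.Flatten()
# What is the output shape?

Input shape: (24, 92, 29, 23)
Output shape: (24, 61364)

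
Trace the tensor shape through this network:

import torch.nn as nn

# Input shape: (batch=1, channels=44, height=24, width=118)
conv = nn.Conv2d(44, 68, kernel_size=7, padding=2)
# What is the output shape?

Input shape: (1, 44, 24, 118)
Output shape: (1, 68, 22, 116)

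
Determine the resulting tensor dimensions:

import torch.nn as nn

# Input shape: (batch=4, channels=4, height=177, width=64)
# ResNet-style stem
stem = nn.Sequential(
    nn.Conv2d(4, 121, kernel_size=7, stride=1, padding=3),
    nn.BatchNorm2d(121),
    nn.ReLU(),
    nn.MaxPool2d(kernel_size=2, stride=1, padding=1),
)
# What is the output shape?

Input shape: (4, 4, 177, 64)
  -> after Conv2d 7x7 stride=1: (4, 121, 177, 64)
Output shape: (4, 121, 178, 65)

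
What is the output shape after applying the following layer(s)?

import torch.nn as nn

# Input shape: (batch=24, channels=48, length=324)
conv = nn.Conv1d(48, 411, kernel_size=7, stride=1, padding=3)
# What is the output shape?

Input shape: (24, 48, 324)
Output shape: (24, 411, 324)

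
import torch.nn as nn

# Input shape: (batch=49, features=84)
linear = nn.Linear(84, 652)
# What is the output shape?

Input shape: (49, 84)
Output shape: (49, 652)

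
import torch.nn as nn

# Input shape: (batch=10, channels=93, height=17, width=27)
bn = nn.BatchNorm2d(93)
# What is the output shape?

Input shape: (10, 93, 17, 27)
Output shape: (10, 93, 17, 27)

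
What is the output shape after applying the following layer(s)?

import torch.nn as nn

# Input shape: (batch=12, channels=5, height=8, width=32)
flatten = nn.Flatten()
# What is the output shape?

Input shape: (12, 5, 8, 32)
Output shape: (12, 1280)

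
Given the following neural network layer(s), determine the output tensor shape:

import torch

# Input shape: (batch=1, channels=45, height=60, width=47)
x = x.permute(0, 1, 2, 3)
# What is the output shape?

Input shape: (1, 45, 60, 47)
Output shape: (1, 45, 60, 47)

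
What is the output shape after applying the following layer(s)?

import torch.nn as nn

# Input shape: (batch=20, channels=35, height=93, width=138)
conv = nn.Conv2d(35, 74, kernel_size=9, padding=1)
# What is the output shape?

Input shape: (20, 35, 93, 138)
Output shape: (20, 74, 87, 132)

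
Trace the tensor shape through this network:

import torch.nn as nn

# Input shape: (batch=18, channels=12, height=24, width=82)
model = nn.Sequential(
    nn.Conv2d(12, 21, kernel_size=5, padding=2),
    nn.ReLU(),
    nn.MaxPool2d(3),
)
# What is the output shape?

Input shape: (18, 12, 24, 82)
  -> after Conv2d: (18, 21, 24, 82)
  -> after ReLU: (18, 21, 24, 82)
Output shape: (18, 21, 8, 27)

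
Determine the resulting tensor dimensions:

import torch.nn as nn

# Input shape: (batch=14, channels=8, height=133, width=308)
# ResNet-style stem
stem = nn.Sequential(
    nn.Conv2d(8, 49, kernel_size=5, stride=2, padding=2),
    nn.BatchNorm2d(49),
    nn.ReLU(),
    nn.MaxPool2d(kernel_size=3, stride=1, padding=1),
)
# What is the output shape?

Input shape: (14, 8, 133, 308)
  -> after Conv2d 5x5 stride=2: (14, 49, 67, 154)
Output shape: (14, 49, 67, 154)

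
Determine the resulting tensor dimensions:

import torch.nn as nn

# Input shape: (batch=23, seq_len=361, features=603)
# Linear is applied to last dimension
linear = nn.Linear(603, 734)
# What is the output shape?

Input shape: (23, 361, 603)
Output shape: (23, 361, 734)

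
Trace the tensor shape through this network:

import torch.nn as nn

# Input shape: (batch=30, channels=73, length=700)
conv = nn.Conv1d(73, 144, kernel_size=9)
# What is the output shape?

Input shape: (30, 73, 700)
Output shape: (30, 144, 692)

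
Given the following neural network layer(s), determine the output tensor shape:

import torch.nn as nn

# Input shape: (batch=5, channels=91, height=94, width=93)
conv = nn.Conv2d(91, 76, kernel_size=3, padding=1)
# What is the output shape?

Input shape: (5, 91, 94, 93)
Output shape: (5, 76, 94, 93)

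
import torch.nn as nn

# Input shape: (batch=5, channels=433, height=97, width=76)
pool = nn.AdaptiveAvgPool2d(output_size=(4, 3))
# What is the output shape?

Input shape: (5, 433, 97, 76)
Output shape: (5, 433, 4, 3)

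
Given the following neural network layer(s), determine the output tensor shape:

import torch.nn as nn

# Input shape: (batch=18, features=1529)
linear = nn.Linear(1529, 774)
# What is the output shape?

Input shape: (18, 1529)
Output shape: (18, 774)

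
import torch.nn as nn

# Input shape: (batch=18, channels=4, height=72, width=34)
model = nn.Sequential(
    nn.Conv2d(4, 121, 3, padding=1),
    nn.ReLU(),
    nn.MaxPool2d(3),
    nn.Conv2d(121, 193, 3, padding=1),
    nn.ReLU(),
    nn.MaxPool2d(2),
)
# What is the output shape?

Input shape: (18, 4, 72, 34)
  -> after first Conv2d: (18, 121, 72, 34)
  -> after first MaxPool2d: (18, 121, 24, 11)
  -> after second Conv2d: (18, 193, 24, 11)
Output shape: (18, 193, 12, 5)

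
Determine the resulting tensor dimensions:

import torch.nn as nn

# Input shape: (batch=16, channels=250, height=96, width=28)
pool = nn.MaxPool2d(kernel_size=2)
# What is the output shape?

Input shape: (16, 250, 96, 28)
Output shape: (16, 250, 48, 14)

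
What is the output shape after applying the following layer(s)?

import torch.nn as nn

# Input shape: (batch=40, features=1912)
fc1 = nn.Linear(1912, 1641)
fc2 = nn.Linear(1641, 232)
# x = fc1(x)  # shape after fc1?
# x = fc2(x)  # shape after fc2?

Input shape: (40, 1912)
  -> after fc1: (40, 1641)
Output shape: (40, 232)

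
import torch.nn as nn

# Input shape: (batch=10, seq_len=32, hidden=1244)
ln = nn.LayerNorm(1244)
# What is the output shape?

Input shape: (10, 32, 1244)
Output shape: (10, 32, 1244)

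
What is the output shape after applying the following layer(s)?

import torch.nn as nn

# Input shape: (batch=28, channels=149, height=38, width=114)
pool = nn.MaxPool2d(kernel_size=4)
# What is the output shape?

Input shape: (28, 149, 38, 114)
Output shape: (28, 149, 9, 28)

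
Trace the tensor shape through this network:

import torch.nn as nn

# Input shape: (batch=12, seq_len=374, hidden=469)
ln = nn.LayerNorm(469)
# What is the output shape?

Input shape: (12, 374, 469)
Output shape: (12, 374, 469)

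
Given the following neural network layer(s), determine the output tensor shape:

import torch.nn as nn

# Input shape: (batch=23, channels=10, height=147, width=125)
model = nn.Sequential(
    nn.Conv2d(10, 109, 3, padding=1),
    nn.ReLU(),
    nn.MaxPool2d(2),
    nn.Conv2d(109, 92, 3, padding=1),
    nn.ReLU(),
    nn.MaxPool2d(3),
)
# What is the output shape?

Input shape: (23, 10, 147, 125)
  -> after first Conv2d: (23, 109, 147, 125)
  -> after first MaxPool2d: (23, 109, 73, 62)
  -> after second Conv2d: (23, 92, 73, 62)
Output shape: (23, 92, 24, 20)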